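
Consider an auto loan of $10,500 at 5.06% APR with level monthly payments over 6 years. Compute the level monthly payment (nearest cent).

$169.39

At 5.06% the monthly rate is 0.0042167, so the payment is 10,500 × 0.0042167 / (1 − 1.0042167^−72) = $169.39.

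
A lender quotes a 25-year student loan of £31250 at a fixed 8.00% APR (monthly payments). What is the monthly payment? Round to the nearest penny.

At 8.00% the monthly rate is 0.0066667, so the payment is 31,250 × 0.0066667 / (1 − 1.0066667^−300) = £241.19.

£241.19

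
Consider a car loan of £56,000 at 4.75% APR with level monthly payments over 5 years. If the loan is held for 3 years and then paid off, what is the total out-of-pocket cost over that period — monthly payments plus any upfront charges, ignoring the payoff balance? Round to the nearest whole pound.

Monthly rate = 4.75%/12 = 0.0039583; payment = 56,000 × 0.0039583 / (1 − (1+0.0039583)^−60) = £1,050.39.
Total outlay = 36 × £1,050.39 = £37,814.04.

£37,814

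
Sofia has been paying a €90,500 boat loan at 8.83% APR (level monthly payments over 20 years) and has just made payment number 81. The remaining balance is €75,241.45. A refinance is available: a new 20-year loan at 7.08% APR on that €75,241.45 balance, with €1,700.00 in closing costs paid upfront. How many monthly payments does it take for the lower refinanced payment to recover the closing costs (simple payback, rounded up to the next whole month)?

8 months

Current payment = 90,500 × 8.83%/12 / (1 − (1+0.0073583)^−240) = €804.38.
Refinanced payment = 75,241.45 × 0.0059000 / (1 − (1+0.0059000)^−240) = €586.96.
Monthly savings = €804.38 − €586.96 = €217.42.
Break-even = €1,700.00 / €217.42 = 7.82 → 8 months.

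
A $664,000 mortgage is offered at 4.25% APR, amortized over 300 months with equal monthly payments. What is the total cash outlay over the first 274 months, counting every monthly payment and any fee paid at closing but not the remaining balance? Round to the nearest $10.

$985,620

Monthly rate = 4.25%/12 = 0.0035417; payment = 664,000 × 0.0035417 / (1 − (1+0.0035417)^−300) = $3,597.14.
Total outlay = 274 × $3,597.14 = $985,616.36.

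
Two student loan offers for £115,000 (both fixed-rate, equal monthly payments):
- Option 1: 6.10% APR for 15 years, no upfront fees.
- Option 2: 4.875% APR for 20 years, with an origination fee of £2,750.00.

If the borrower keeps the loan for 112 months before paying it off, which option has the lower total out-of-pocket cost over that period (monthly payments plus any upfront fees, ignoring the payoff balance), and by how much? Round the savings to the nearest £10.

Option 1: at 6.10% the monthly rate is 0.0050833, so the payment is 115,000 × 0.0050833 / (1 − 1.0050833^−180) = £976.66.
Option 2: at 4.875% the monthly rate is 0.0040625, so the payment is 115,000 × 0.0040625 / (1 − 1.0040625^−240) = £751.03.
Over 112 months: Option 1 costs 112 × £976.66 = £109,385.92; Option 2 costs 112 × £751.03 + £2,750.00 = £86,865.36.
Option 2 is cheaper by £109,385.92 − £86,865.36 = £22,520.56.

Option 2 by £22,520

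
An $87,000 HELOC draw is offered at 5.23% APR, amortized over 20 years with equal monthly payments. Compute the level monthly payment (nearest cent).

$585.27

Monthly rate = 5.23%/12 = 0.0043583; payment = 87,000 × 0.0043583 / (1 − (1+0.0043583)^−240) = $585.27.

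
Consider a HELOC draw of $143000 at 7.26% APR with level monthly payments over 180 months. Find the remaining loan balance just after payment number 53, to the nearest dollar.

With monthly rate i = 7.26%/12 = 0.0060500, the balance after k of n payments is P · [(1+i)^n − (1+i)^k] / [(1+i)^n − 1].
(1+0.0060500)^180 = 2.96156843 and (1+0.0060500)^53 = 1.37669256, so the balance is 143,000 × (2.96156843 − 1.37669256) / (2.96156843 − 1) = $115,538.79.

$115,539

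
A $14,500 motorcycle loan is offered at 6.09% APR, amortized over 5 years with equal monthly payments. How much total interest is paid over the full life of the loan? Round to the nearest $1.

$2,356

Monthly rate = 6.09%/12 = 0.0050750; payment = 14,500 × 0.0050750 / (1 − (1+0.0050750)^−60) = $280.93.
Total paid = 60 × $280.93 = $16,855.80; interest = $16,855.80 − $14,500 = $2,355.80.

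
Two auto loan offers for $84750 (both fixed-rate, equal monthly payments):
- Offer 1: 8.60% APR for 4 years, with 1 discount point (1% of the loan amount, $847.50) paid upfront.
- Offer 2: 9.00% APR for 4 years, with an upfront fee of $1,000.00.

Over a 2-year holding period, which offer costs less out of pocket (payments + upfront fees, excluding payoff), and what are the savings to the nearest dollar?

Offer 1: at 8.60% the monthly rate is 0.0071667, so the payment is 84,750 × 0.0071667 / (1 − 1.0071667^−48) = $2,092.95.
Offer 2: monthly rate = 9%/12 = 0.0075000; payment = 84,750 × 0.0075000 / (1 − (1+0.0075000)^−48) = $2,109.01.
Over 24 months: Offer 1 costs 24 × $2,092.95 + $847.50 = $51,078.30; Offer 2 costs 24 × $2,109.01 + $1,000.00 = $51,616.24.
Offer 1 is cheaper by $51,616.24 − $51,078.30 = $537.94.

Offer 1 by $538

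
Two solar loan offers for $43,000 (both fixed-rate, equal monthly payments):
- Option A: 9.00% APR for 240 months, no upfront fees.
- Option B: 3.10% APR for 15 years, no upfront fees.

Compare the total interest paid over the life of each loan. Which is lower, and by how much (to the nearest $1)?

Option B by $39,028

Option A: monthly rate = 9%/12 = 0.0075000; payment = 43,000 × 0.0075000 / (1 − (1+0.0075000)^−240) = $386.88.
Total interest on Option A = 240 × $386.88 − $43,000 = $49,851.20.
Option B: monthly rate = 3.1%/12 = 0.0025833; payment = 43,000 × 0.0025833 / (1 − (1+0.0025833)^−180) = $299.02.
Total interest on Option B = 180 × $299.02 − $43,000 = $10,823.60.
Option B is lower by $39,027.60.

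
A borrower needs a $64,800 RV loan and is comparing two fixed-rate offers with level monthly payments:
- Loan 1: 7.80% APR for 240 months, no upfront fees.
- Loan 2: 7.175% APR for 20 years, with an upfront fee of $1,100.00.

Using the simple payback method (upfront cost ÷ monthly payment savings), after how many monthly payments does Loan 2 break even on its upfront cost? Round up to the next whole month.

45 months

Loan 1: at 7.80% the monthly rate is 0.0065000, so the payment is 64,800 × 0.0065000 / (1 − 1.0065000^−240) = $533.98.
Loan 2: monthly rate = 7.175%/12 = 0.0059792; payment = 64,800 × 0.0059792 / (1 − (1+0.0059792)^−240) = $509.22.
Monthly savings = $533.98 − $509.22 = $24.76.
Break-even = $1,100.00 / $24.76 = 44.43 → 45 months.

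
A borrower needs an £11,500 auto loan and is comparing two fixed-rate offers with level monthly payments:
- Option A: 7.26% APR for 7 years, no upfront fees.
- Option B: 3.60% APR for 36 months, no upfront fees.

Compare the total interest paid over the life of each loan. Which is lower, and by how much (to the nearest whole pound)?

Option A: monthly rate = 7.26%/12 = 0.0060500; payment = 11,500 × 0.0060500 / (1 − (1+0.0060500)^−84) = £175.03.
Total interest on Option A = 84 × £175.03 − £11,500 = £3,202.52.
Option B: at 3.60% the monthly rate is 0.0030000, so the payment is 11,500 × 0.0030000 / (1 − 1.0030000^−36) = £337.48.
Total interest on Option B = 36 × £337.48 − £11,500 = £649.28.
Option B is lower by £2,553.24.

Option B by £2,553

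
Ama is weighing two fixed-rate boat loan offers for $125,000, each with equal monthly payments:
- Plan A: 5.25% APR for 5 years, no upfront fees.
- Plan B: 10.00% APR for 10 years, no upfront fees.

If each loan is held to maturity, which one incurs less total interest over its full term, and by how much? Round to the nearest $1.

Plan A: monthly rate = 5.25%/12 = 0.0043750; payment = 125,000 × 0.0043750 / (1 − (1+0.0043750)^−60) = $2,373.25.
Total interest on Plan A = 60 × $2,373.25 − $125,000 = $17,395.00.
Plan B: monthly rate = 10%/12 = 0.0083333; payment = 125,000 × 0.0083333 / (1 − (1+0.0083333)^−120) = $1,651.88.
Total interest on Plan B = 120 × $1,651.88 − $125,000 = $73,225.60.
Plan A is lower by $55,830.60.

Plan A by $55,831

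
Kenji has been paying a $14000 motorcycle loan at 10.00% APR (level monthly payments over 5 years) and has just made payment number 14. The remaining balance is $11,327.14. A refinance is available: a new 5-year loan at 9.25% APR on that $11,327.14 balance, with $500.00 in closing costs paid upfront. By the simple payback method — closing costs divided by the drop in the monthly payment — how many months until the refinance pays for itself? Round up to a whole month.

Current payment = 14,000 × 10%/12 / (1 − (1+0.0083333)^−60) = $297.46.
Refinanced payment = 11,327.14 × 0.0077083 / (1 − (1+0.0077083)^−60) = $236.51.
Monthly savings = $297.46 − $236.51 = $60.95.
Break-even = $500.00 / $60.95 = 8.20 → 9 months.

9 months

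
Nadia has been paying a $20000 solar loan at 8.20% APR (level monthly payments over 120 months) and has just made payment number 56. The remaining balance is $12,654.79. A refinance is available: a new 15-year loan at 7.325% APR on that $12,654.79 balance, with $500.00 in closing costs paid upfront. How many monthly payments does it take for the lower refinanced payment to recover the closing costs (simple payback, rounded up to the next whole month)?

Current payment = 20,000 × 8.2%/12 / (1 − (1+0.0068333)^−120) = $244.77.
Refinanced payment = 12,654.79 × 0.0061042 / (1 − (1+0.0061042)^−180) = $116.06.
Monthly savings = $244.77 − $116.06 = $128.71.
Break-even = $500.00 / $128.71 = 3.88 → 4 months.

4 months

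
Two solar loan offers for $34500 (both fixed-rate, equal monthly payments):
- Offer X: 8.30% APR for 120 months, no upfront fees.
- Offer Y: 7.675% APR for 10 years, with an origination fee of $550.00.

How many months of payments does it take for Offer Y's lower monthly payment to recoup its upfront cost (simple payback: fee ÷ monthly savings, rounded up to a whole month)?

49 months

Offer X: at 8.30% the monthly rate is 0.0069167, so the payment is 34,500 × 0.0069167 / (1 − 1.0069167^−120) = $424.07.
Offer Y: monthly rate = 7.675%/12 = 0.0063958; payment = 34,500 × 0.0063958 / (1 − (1+0.0063958)^−120) = $412.68.
Monthly savings = $424.07 − $412.68 = $11.39.
Break-even = $550.00 / $11.39 = 48.29 → 49 months.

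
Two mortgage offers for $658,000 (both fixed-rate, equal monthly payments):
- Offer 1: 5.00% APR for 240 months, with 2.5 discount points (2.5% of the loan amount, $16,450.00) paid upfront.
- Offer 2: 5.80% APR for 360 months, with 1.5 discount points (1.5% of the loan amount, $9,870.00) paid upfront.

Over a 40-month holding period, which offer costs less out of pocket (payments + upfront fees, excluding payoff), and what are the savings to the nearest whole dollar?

Offer 1: at 5.00% the monthly rate is 0.0041667, so the payment is 658,000 × 0.0041667 / (1 − 1.0041667^−240) = $4,342.51.
Offer 2: monthly rate = 5.8%/12 = 0.0048333; payment = 658,000 × 0.0048333 / (1 − (1+0.0048333)^−360) = $3,860.83.
Over 40 months: Offer 1 costs 40 × $4,342.51 + $16,450.00 = $190,150.40; Offer 2 costs 40 × $3,860.83 + $9,870.00 = $164,303.20.
Offer 2 is cheaper by $190,150.40 − $164,303.20 = $25,847.20.

Offer 2 by $25,847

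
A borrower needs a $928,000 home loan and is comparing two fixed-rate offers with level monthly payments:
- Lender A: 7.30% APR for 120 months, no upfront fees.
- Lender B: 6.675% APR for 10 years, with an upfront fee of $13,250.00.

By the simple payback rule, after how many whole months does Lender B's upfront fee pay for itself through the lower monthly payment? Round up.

45 months

Lender A: monthly rate = 7.3%/12 = 0.0060833; payment = 928,000 × 0.0060833 / (1 − (1+0.0060833)^−120) = $10,918.90.
Lender B: monthly rate = 6.675%/12 = 0.0055625; payment = 928,000 × 0.0055625 / (1 − (1+0.0055625)^−120) = $10,620.07.
Monthly savings = $10,918.90 − $10,620.07 = $298.83.
Break-even = $13,250.00 / $298.83 = 44.34 → 45 months.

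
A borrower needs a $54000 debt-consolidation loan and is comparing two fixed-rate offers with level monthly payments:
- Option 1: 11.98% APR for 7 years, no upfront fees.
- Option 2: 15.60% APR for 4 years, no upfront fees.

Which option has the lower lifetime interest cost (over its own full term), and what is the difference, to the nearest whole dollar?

Option 1: monthly rate = 11.98%/12 = 0.0099833; payment = 54,000 × 0.0099833 / (1 − (1+0.0099833)^−84) = $952.67.
Total interest on Option 1 = 84 × $952.67 − $54,000 = $26,024.28.
Option 2: monthly rate = 15.6%/12 = 0.0130000; payment = 54,000 × 0.0130000 / (1 − (1+0.0130000)^−48) = $1,519.34.
Total interest on Option 2 = 48 × $1,519.34 − $54,000 = $18,928.32.
Option 2 is lower by $7,095.96.

Option 2 by $7,096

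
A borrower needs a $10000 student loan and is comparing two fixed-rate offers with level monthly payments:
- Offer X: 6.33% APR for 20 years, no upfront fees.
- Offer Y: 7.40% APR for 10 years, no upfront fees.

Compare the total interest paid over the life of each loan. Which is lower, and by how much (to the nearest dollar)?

Offer Y by $3,473

Offer X: monthly rate = 6.33%/12 = 0.0052750; payment = 10,000 × 0.0052750 / (1 − (1+0.0052750)^−240) = $73.56.
Total interest on Offer X = 240 × $73.56 − $10,000 = $7,654.40.
Offer Y: monthly rate = 7.4%/12 = 0.0061667; payment = 10,000 × 0.0061667 / (1 − (1+0.0061667)^−120) = $118.18.
Total interest on Offer Y = 120 × $118.18 − $10,000 = $4,181.60.
Offer Y is lower by $3,472.80.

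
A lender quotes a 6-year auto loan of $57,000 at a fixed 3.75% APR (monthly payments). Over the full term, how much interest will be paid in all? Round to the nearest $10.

$6,740

At 3.75% the monthly rate is 0.0031250, so the payment is 57,000 × 0.0031250 / (1 − 1.0031250^−72) = $885.30.
Total paid = 72 × $885.30 = $63,741.60; interest = $63,741.60 − $57,000 = $6,741.60.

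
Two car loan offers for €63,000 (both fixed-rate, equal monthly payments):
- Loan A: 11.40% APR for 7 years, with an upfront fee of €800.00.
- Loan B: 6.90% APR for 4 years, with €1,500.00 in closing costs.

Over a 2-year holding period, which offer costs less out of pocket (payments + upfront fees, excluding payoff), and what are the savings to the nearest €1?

Loan A: at 11.40% the monthly rate is 0.0095000, so the payment is 63,000 × 0.0095000 / (1 − 1.0095000^−84) = €1,092.01.
Loan B: at 6.90% the monthly rate is 0.0057500, so the payment is 63,000 × 0.0057500 / (1 − 1.0057500^−48) = €1,505.69.
Over 24 months: Loan A costs 24 × €1,092.01 + €800.00 = €27,008.24; Loan B costs 24 × €1,505.69 + €1,500.00 = €37,636.56.
Loan A is cheaper by €37,636.56 − €27,008.24 = €10,628.32.

Loan A by €10,628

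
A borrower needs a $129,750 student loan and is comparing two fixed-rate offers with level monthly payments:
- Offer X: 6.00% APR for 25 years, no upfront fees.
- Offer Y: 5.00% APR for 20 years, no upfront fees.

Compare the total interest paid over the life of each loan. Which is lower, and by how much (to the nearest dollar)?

Offer Y by $45,284

Offer X: monthly rate = 6%/12 = 0.0050000; payment = 129,750 × 0.0050000 / (1 − (1+0.0050000)^−300) = $835.98.
Total interest on Offer X = 300 × $835.98 − $129,750 = $121,044.00.
Offer Y: at 5.00% the monthly rate is 0.0041667, so the payment is 129,750 × 0.0041667 / (1 − 1.0041667^−240) = $856.29.
Total interest on Offer Y = 240 × $856.29 − $129,750 = $75,759.60.
Offer Y is lower by $45,284.40.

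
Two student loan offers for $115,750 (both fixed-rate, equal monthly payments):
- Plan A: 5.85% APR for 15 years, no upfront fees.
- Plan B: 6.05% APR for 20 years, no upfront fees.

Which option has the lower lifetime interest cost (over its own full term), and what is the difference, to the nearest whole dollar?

Plan A by $25,693

Plan A: monthly rate = 5.85%/12 = 0.0048750; payment = 115,750 × 0.0048750 / (1 − (1+0.0048750)^−180) = $967.41.
Total interest on Plan A = 180 × $967.41 − $115,750 = $58,383.80.
Plan B: monthly rate = 6.05%/12 = 0.0050417; payment = 115,750 × 0.0050417 / (1 − (1+0.0050417)^−240) = $832.61.
Total interest on Plan B = 240 × $832.61 − $115,750 = $84,076.40.
Plan A is lower by $25,692.60.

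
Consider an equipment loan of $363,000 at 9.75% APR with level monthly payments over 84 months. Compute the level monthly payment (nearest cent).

At 9.75% the monthly rate is 0.0081250, so the payment is 363,000 × 0.0081250 / (1 − 1.0081250^−84) = $5,979.44.

$5,979.44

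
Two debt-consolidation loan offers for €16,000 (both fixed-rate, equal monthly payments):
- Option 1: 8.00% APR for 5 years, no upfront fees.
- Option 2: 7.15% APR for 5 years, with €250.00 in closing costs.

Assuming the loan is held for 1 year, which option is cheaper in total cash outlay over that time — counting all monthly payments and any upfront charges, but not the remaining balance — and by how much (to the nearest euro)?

Option 1 by €172

Option 1: monthly rate = 8%/12 = 0.0066667; payment = 16,000 × 0.0066667 / (1 − (1+0.0066667)^−60) = €324.42.
Option 2: monthly rate = 7.15%/12 = 0.0059583; payment = 16,000 × 0.0059583 / (1 − (1+0.0059583)^−60) = €317.95.
Over 12 months: Option 1 costs 12 × €324.42 = €3,893.04; Option 2 costs 12 × €317.95 + €250.00 = €4,065.40.
Option 1 is cheaper by €4,065.40 − €3,893.04 = €172.36.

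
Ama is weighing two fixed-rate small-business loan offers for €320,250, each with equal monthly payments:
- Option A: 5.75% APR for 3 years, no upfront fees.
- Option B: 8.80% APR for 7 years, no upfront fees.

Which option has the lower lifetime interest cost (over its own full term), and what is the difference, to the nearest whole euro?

Option A by €80,657

Option A: at 5.75% the monthly rate is 0.0047917, so the payment is 320,250 × 0.0047917 / (1 − 1.0047917^−36) = €9,706.39.
Total interest on Option A = 36 × €9,706.39 − €320,250 = €29,180.04.
Option B: monthly rate = 8.8%/12 = 0.0073333; payment = 320,250 × 0.0073333 / (1 − (1+0.0073333)^−84) = €5,120.08.
Total interest on Option B = 84 × €5,120.08 − €320,250 = €109,836.72.
Option A is lower by €80,656.68.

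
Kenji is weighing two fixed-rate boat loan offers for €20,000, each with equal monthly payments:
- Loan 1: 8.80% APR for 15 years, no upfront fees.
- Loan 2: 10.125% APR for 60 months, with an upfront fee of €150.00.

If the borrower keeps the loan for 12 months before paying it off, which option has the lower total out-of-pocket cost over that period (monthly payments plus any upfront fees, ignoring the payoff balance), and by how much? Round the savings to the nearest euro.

Loan 1: at 8.80% the monthly rate is 0.0073333, so the payment is 20,000 × 0.0073333 / (1 − 1.0073333^−180) = €200.48.
Loan 2: monthly rate = 10.125%/12 = 0.0084375; payment = 20,000 × 0.0084375 / (1 − (1+0.0084375)^−60) = €426.17.
Over 12 months: Loan 1 costs 12 × €200.48 = €2,405.76; Loan 2 costs 12 × €426.17 + €150.00 = €5,264.04.
Loan 1 is cheaper by €5,264.04 − €2,405.76 = €2,858.28.

Loan 1 by €2,858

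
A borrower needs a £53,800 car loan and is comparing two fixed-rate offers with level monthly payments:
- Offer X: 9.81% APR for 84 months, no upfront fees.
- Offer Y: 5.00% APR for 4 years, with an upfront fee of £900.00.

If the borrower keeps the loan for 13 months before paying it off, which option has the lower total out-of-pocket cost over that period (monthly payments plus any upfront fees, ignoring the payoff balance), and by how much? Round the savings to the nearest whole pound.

Offer X by £5,464

Offer X: monthly rate = 9.81%/12 = 0.0081750; payment = 53,800 × 0.0081750 / (1 − (1+0.0081750)^−84) = £887.87.
Offer Y: monthly rate = 5%/12 = 0.0041667; payment = 53,800 × 0.0041667 / (1 − (1+0.0041667)^−48) = £1,238.98.
Over 13 months: Offer X costs 13 × £887.87 = £11,542.31; Offer Y costs 13 × £1,238.98 + £900.00 = £17,006.74.
Offer X is cheaper by £17,006.74 − £11,542.31 = £5,464.43.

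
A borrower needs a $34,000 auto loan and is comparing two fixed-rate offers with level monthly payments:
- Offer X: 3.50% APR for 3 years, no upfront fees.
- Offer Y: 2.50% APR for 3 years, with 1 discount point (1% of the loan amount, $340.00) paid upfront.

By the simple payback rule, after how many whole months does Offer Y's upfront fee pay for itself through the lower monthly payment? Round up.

Offer X: monthly rate = 3.5%/12 = 0.0029167; payment = 34,000 × 0.0029167 / (1 − (1+0.0029167)^−36) = $996.27.
Offer Y: monthly rate = 2.5%/12 = 0.0020833; payment = 34,000 × 0.0020833 / (1 − (1+0.0020833)^−36) = $981.29.
Monthly savings = $996.27 − $981.29 = $14.98.
Break-even = $340.00 / $14.98 = 22.70 → 23 months.

23 months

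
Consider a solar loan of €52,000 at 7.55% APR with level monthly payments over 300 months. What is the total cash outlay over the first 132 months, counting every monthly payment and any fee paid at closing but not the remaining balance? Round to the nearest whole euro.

€50,948

Monthly rate = 7.55%/12 = 0.0062917; payment = 52,000 × 0.0062917 / (1 − (1+0.0062917)^−300) = €385.97.
Total outlay = 132 × €385.97 = €50,948.04.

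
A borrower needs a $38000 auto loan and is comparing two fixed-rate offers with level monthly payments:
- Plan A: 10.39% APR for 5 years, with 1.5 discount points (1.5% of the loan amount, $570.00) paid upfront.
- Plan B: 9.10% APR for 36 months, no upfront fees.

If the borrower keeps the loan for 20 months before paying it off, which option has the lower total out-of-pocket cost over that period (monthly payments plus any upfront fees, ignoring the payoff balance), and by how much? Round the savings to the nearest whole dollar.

Plan A: at 10.39% the monthly rate is 0.0086583, so the payment is 38,000 × 0.0086583 / (1 − 1.0086583^−60) = $814.70.
Plan B: at 9.10% the monthly rate is 0.0075833, so the payment is 38,000 × 0.0075833 / (1 − 1.0075833^−36) = $1,210.16.
Over 20 months: Plan A costs 20 × $814.70 + $570.00 = $16,864.00; Plan B costs 20 × $1,210.16 = $24,203.20.
Plan A is cheaper by $24,203.20 − $16,864.00 = $7,339.20.

Plan A by $7,339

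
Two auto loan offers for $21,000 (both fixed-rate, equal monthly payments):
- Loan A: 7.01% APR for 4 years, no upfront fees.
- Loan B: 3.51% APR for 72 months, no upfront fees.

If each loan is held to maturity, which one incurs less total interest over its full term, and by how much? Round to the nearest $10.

Loan A: monthly rate = 7.01%/12 = 0.0058417; payment = 21,000 × 0.0058417 / (1 − (1+0.0058417)^−48) = $502.97.
Total interest on Loan A = 48 × $502.97 − $21,000 = $3,142.56.
Loan B: at 3.51% the monthly rate is 0.0029250, so the payment is 21,000 × 0.0029250 / (1 − 1.0029250^−72) = $323.88.
Total interest on Loan B = 72 × $323.88 − $21,000 = $2,319.36.
Loan B is lower by $823.20.

Loan B by $820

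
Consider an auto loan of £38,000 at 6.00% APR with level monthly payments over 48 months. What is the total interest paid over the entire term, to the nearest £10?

£4,840

Monthly rate = 6%/12 = 0.0050000; payment = 38,000 × 0.0050000 / (1 − (1+0.0050000)^−48) = £892.43.
Total paid = 48 × £892.43 = £42,836.64; interest = £42,836.64 − £38,000 = £4,836.64.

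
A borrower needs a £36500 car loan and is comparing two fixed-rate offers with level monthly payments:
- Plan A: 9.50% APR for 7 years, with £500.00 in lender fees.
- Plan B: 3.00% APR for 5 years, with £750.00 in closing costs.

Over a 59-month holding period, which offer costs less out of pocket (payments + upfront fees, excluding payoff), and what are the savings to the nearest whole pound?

Plan A: monthly rate = 9.5%/12 = 0.0079167; payment = 36,500 × 0.0079167 / (1 − (1+0.0079167)^−84) = £596.56.
Plan B: monthly rate = 3%/12 = 0.0025000; payment = 36,500 × 0.0025000 / (1 − (1+0.0025000)^−60) = £655.86.
Over 59 months: Plan A costs 59 × £596.56 + £500.00 = £35,697.04; Plan B costs 59 × £655.86 + £750.00 = £39,445.74.
Plan A is cheaper by £39,445.74 − £35,697.04 = £3,748.70.

Plan A by £3,749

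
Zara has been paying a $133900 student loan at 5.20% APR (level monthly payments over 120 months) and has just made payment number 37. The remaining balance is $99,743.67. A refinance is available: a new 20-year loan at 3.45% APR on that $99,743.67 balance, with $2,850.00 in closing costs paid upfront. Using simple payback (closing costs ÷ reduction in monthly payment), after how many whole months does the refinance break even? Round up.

4 months

Current payment = 133,900 × 5.2%/12 / (1 − (1+0.0043333)^−120) = $1,433.34.
Refinanced payment = 99,743.67 × 0.0028750 / (1 − (1+0.0028750)^−240) = $575.91.
Monthly savings = $1,433.34 − $575.91 = $857.43.
Break-even = $2,850.00 / $857.43 = 3.32 → 4 months.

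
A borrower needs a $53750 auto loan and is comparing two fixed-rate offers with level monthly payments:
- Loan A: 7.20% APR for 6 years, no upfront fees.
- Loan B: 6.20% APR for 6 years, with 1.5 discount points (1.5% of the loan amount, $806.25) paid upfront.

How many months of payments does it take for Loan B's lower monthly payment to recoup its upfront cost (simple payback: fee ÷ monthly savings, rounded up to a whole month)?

Loan A: at 7.20% the monthly rate is 0.0060000, so the payment is 53,750 × 0.0060000 / (1 − 1.0060000^−72) = $921.55.
Loan B: monthly rate = 6.2%/12 = 0.0051667; payment = 53,750 × 0.0051667 / (1 − (1+0.0051667)^−72) = $895.88.
Monthly savings = $921.55 − $895.88 = $25.67.
Break-even = $806.25 / $25.67 = 31.41 → 32 months.

32 months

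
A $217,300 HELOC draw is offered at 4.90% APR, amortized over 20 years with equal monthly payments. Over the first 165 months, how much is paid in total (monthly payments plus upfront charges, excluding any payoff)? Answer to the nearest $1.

At 4.90% the monthly rate is 0.0040833, so the payment is 217,300 × 0.0040833 / (1 − 1.0040833^−240) = $1,422.11.
Total outlay = 165 × $1,422.11 = $234,648.15.

$234,648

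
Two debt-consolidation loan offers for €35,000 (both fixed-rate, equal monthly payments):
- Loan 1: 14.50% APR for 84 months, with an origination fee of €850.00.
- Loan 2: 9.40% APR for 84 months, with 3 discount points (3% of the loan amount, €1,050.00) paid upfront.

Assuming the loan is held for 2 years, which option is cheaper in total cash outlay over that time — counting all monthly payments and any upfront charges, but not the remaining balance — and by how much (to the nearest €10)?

Loan 2 by €2,090

Loan 1: at 14.50% the monthly rate is 0.0120833, so the payment is 35,000 × 0.0120833 / (1 − 1.0120833^−84) = €665.61.
Loan 2: at 9.40% the monthly rate is 0.0078333, so the payment is 35,000 × 0.0078333 / (1 − 1.0078333^−84) = €570.25.
Over 24 months: Loan 1 costs 24 × €665.61 + €850.00 = €16,824.64; Loan 2 costs 24 × €570.25 + €1,050.00 = €14,736.00.
Loan 2 is cheaper by €16,824.64 − €14,736.00 = €2,088.64.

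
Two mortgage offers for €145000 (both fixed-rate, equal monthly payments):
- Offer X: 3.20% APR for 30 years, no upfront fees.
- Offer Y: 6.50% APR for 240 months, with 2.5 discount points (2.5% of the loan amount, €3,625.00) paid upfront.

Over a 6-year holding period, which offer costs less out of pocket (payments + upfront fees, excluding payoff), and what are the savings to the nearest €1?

Offer X by €36,313

Offer X: monthly rate = 3.2%/12 = 0.0026667; payment = 145,000 × 0.0026667 / (1 − (1+0.0026667)^−360) = €627.08.
Offer Y: monthly rate = 6.5%/12 = 0.0054167; payment = 145,000 × 0.0054167 / (1 − (1+0.0054167)^−240) = €1,081.08.
Over 72 months: Offer X costs 72 × €627.08 = €45,149.76; Offer Y costs 72 × €1,081.08 + €3,625.00 = €81,462.76.
Offer X is cheaper by €81,462.76 − €45,149.76 = €36,313.00.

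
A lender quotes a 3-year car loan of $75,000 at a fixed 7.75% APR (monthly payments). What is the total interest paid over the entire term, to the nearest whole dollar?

Monthly rate = 7.75%/12 = 0.0064583; payment = 75,000 × 0.0064583 / (1 − (1+0.0064583)^−36) = $2,341.59.
Total paid = 36 × $2,341.59 = $84,297.24; interest = $84,297.24 − $75,000 = $9,297.24.

$9,297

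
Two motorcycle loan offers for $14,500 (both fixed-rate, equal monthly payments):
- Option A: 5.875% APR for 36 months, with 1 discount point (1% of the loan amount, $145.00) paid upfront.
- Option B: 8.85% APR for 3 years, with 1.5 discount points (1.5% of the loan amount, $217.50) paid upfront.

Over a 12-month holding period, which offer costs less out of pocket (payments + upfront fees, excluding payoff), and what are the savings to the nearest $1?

Option A: monthly rate = 5.875%/12 = 0.0048958; payment = 14,500 × 0.0048958 / (1 − (1+0.0048958)^−36) = $440.30.
Option B: at 8.85% the monthly rate is 0.0073750, so the payment is 14,500 × 0.0073750 / (1 − 1.0073750^−36) = $460.08.
Over 12 months: Option A costs 12 × $440.30 + $145.00 = $5,428.60; Option B costs 12 × $460.08 + $217.50 = $5,738.46.
Option A is cheaper by $5,738.46 − $5,428.60 = $309.86.

Option A by $310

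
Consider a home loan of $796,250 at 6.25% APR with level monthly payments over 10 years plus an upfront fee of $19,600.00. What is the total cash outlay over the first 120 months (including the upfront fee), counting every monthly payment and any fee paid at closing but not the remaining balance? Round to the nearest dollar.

At 6.25% the monthly rate is 0.0052083, so the payment is 796,250 × 0.0052083 / (1 − 1.0052083^−120) = $8,940.30.
Total outlay = 120 × $8,940.30 + $19,600.00 = $1,092,436.00.

$1,092,436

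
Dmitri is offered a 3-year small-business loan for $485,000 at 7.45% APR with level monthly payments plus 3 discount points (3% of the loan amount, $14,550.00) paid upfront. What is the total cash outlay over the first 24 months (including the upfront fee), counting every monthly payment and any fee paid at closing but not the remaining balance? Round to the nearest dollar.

Monthly rate = 7.45%/12 = 0.0062083; payment = 485,000 × 0.0062083 / (1 − (1+0.0062083)^−36) = $15,075.38.
Total outlay = 24 × $15,075.38 + $14,550.00 = $376,359.12.

$376,359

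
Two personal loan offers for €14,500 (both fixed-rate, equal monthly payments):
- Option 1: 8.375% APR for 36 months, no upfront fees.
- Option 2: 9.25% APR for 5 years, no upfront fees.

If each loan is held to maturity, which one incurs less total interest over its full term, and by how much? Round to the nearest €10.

Option 1 by €1,720

Option 1: monthly rate = 8.375%/12 = 0.0069792; payment = 14,500 × 0.0069792 / (1 − (1+0.0069792)^−36) = €456.89.
Total interest on Option 1 = 36 × €456.89 − €14,500 = €1,948.04.
Option 2: monthly rate = 9.25%/12 = 0.0077083; payment = 14,500 × 0.0077083 / (1 − (1+0.0077083)^−60) = €302.76.
Total interest on Option 2 = 60 × €302.76 − €14,500 = €3,665.60.
Option 1 is lower by €1,717.56.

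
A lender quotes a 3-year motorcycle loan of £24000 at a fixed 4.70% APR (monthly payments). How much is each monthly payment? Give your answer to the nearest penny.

£716.07

At 4.70% the monthly rate is 0.0039167, so the payment is 24,000 × 0.0039167 / (1 − 1.0039167^−36) = £716.07.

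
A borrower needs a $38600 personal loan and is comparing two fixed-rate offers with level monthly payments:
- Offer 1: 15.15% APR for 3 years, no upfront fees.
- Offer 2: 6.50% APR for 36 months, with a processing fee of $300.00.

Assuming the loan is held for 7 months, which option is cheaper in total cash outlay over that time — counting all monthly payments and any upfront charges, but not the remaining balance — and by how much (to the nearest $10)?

Offer 2 by $810

Offer 1: monthly rate = 15.15%/12 = 0.0126250; payment = 38,600 × 0.0126250 / (1 − (1+0.0126250)^−36) = $1,340.92.
Offer 2: at 6.50% the monthly rate is 0.0054167, so the payment is 38,600 × 0.0054167 / (1 − 1.0054167^−36) = $1,183.05.
Over 7 months: Offer 1 costs 7 × $1,340.92 = $9,386.44; Offer 2 costs 7 × $1,183.05 + $300.00 = $8,581.35.
Offer 2 is cheaper by $9,386.44 − $8,581.35 = $805.09.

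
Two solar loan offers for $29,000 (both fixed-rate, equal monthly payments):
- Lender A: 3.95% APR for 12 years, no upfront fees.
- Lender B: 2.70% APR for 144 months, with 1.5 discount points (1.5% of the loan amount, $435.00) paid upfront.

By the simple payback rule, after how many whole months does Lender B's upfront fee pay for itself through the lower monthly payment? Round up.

26 months

Lender A: at 3.95% the monthly rate is 0.0032917, so the payment is 29,000 × 0.0032917 / (1 − 1.0032917^−144) = $253.20.
Lender B: monthly rate = 2.7%/12 = 0.0022500; payment = 29,000 × 0.0022500 / (1 − (1+0.0022500)^−144) = $236.00.
Monthly savings = $253.20 − $236.00 = $17.20.
Break-even = $435.00 / $17.20 = 25.29 → 26 months.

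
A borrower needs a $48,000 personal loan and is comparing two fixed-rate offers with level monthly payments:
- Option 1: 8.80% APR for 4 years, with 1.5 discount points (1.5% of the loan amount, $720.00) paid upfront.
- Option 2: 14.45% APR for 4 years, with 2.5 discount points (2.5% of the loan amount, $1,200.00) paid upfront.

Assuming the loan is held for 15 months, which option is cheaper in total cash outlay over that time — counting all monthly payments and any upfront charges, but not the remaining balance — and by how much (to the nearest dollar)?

Option 1 by $2,469

Option 1: at 8.80% the monthly rate is 0.0073333, so the payment is 48,000 × 0.0073333 / (1 − 1.0073333^−48) = $1,189.93.
Option 2: at 14.45% the monthly rate is 0.0120417, so the payment is 48,000 × 0.0120417 / (1 − 1.0120417^−48) = $1,322.53.
Over 15 months: Option 1 costs 15 × $1,189.93 + $720.00 = $18,568.95; Option 2 costs 15 × $1,322.53 + $1,200.00 = $21,037.95.
Option 1 is cheaper by $21,037.95 − $18,568.95 = $2,469.00.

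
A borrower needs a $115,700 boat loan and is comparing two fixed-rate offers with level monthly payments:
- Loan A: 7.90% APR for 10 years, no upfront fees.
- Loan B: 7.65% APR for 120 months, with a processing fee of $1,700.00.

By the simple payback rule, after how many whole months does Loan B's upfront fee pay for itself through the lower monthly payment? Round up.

Loan A: monthly rate = 7.9%/12 = 0.0065833; payment = 115,700 × 0.0065833 / (1 − (1+0.0065833)^−120) = $1,397.65.
Loan B: at 7.65% the monthly rate is 0.0063750, so the payment is 115,700 × 0.0063750 / (1 − 1.0063750^−120) = $1,382.45.
Monthly savings = $1,397.65 − $1,382.45 = $15.20.
Break-even = $1,700.00 / $15.20 = 111.84 → 112 months.

112 months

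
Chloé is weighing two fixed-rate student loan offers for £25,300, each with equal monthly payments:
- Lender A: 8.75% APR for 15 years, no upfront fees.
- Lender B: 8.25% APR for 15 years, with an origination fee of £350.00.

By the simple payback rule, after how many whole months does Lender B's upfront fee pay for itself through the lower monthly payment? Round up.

Lender A: at 8.75% the monthly rate is 0.0072917, so the payment is 25,300 × 0.0072917 / (1 − 1.0072917^−180) = £252.86.
Lender B: at 8.25% the monthly rate is 0.0068750, so the payment is 25,300 × 0.0068750 / (1 − 1.0068750^−180) = £245.45.
Monthly savings = £252.86 − £245.45 = £7.41.
Break-even = £350.00 / £7.41 = 47.23 → 48 months.

48 months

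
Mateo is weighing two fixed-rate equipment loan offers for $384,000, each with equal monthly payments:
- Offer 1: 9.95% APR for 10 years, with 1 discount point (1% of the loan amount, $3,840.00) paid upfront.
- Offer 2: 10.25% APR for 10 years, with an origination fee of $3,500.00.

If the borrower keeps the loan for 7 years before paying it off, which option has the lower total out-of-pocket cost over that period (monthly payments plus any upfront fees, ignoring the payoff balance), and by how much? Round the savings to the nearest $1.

Offer 1 by $5,031

Offer 1: at 9.95% the monthly rate is 0.0082917, so the payment is 384,000 × 0.0082917 / (1 − 1.0082917^−120) = $5,063.96.
Offer 2: monthly rate = 10.25%/12 = 0.0085417; payment = 384,000 × 0.0085417 / (1 − (1+0.0085417)^−120) = $5,127.90.
Over 84 months: Offer 1 costs 84 × $5,063.96 + $3,840.00 = $429,212.64; Offer 2 costs 84 × $5,127.90 + $3,500.00 = $434,243.60.
Offer 1 is cheaper by $434,243.60 − $429,212.64 = $5,030.96.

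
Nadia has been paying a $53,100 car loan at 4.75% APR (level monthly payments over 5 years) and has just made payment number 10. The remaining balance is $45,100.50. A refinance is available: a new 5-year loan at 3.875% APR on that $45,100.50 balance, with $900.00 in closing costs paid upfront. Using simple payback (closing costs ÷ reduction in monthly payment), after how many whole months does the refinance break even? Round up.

Current payment = 53,100 × 4.75%/12 / (1 − (1+0.0039583)^−60) = $995.99.
Refinanced payment = 45,100.50 × 0.0032292 / (1 − (1+0.0032292)^−60) = $828.05.
Monthly savings = $995.99 − $828.05 = $167.94.
Break-even = $900.00 / $167.94 = 5.36 → 6 months.

6 months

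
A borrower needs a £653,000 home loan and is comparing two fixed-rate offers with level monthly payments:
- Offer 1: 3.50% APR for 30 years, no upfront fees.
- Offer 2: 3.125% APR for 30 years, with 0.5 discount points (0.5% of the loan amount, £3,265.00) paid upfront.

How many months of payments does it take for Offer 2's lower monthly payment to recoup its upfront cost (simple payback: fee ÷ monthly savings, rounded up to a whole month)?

Offer 1: at 3.50% the monthly rate is 0.0029167, so the payment is 653,000 × 0.0029167 / (1 − 1.0029167^−360) = £2,932.26.
Offer 2: monthly rate = 3.125%/12 = 0.0026042; payment = 653,000 × 0.0026042 / (1 − (1+0.0026042)^−360) = £2,797.29.
Monthly savings = £2,932.26 − £2,797.29 = £134.97.
Break-even = £3,265.00 / £134.97 = 24.19 → 25 months.

25 months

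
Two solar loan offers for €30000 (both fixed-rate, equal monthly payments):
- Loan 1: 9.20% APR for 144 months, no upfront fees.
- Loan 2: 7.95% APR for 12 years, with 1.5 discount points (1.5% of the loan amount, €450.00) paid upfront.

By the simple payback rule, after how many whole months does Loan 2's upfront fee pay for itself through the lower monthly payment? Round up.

22 months

Loan 1: at 9.20% the monthly rate is 0.0076667, so the payment is 30,000 × 0.0076667 / (1 − 1.0076667^−144) = €344.80.
Loan 2: monthly rate = 7.95%/12 = 0.0066250; payment = 30,000 × 0.0066250 / (1 − (1+0.0066250)^−144) = €323.91.
Monthly savings = €344.80 − €323.91 = €20.89.
Break-even = €450.00 / €20.89 = 21.54 → 22 months.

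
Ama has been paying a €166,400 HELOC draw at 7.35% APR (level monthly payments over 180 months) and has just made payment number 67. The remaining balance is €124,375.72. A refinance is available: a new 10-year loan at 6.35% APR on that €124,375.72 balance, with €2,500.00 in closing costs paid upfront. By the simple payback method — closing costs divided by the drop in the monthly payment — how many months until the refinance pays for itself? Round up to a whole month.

20 months

Current payment = 166,400 × 7.35%/12 / (1 − (1+0.0061250)^−180) = €1,528.40.
Refinanced payment = 124,375.72 × 0.0052917 / (1 − (1+0.0052917)^−120) = €1,402.79.
Monthly savings = €1,528.40 − €1,402.79 = €125.61.
Break-even = €2,500.00 / €125.61 = 19.90 → 20 months.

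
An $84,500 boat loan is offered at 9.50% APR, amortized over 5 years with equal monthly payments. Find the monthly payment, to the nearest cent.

At 9.50% the monthly rate is 0.0079167, so the payment is 84,500 × 0.0079167 / (1 − 1.0079167^−60) = $1,774.66.

$1,774.66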